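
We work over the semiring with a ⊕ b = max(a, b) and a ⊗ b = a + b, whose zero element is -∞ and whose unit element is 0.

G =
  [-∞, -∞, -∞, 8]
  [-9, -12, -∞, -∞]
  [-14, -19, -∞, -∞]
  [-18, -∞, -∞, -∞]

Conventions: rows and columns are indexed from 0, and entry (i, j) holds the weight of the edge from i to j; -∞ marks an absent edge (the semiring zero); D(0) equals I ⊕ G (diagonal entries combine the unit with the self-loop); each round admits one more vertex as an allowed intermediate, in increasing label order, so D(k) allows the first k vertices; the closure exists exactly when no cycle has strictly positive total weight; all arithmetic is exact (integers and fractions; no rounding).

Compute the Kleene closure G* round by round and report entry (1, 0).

D(0):
  [0, -∞, -∞, 8]
  [-9, 0, -∞, -∞]
  [-14, -19, 0, -∞]
  [-18, -∞, -∞, 0]
D(1):
  [0, -∞, -∞, 8]
  [-9, 0, -∞, -1]
  [-14, -19, 0, -6]
  [-18, -∞, -∞, 0]
D(2):
  [0, -∞, -∞, 8]
  [-9, 0, -∞, -1]
  [-14, -19, 0, -6]
  [-18, -∞, -∞, 0]
D(3):
  [0, -∞, -∞, 8]
  [-9, 0, -∞, -1]
  [-14, -19, 0, -6]
  [-18, -∞, -∞, 0]
D(4):
  [0, -∞, -∞, 8]
  [-9, 0, -∞, -1]
  [-14, -19, 0, -6]
  [-18, -∞, -∞, 0]
Answer: G*[1][0] = -9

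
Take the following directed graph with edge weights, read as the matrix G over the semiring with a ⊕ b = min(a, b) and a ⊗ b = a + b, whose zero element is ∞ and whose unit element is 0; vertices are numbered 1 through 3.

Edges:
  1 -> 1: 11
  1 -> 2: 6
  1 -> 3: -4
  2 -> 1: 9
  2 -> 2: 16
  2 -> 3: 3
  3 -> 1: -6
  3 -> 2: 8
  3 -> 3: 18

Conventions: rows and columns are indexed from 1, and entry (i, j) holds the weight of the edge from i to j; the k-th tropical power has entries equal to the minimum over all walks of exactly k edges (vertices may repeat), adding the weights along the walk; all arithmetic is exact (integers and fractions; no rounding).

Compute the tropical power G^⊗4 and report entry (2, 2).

G^⊗2:
  [-10, 4, 7]
  [-3, 11, 5]
  [5, 0, -10]
G^⊗3:
  [1, -4, -14]
  [-1, 3, -7]
  [-16, -2, 1]
G^⊗4:
  [-20, -6, -3]
  [-13, 1, -5]
  [-5, -10, -20]
Key observation: the optimum is the walk 2->3->1->3->2, with weight 3 + (-6) + (-4) + 8 = 1.
Optimal value attained by: walk 2->3->1->3->2.
Answer: (G^⊗4)[2][2] = 1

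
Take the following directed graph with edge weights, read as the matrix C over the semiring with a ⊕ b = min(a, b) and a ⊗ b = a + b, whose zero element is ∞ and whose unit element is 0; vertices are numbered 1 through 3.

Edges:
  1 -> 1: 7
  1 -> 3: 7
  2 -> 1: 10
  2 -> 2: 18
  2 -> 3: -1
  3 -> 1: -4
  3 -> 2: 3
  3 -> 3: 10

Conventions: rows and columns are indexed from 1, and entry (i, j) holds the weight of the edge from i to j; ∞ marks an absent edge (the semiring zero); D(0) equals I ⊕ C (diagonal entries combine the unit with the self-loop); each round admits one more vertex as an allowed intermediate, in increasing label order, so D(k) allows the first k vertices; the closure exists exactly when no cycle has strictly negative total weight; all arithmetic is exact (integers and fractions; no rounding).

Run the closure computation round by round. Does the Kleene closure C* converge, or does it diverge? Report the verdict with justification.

D(0):
  [0, ∞, 7]
  [10, 0, -1]
  [-4, 3, 0]
D(1):
  [0, ∞, 7]
  [10, 0, -1]
  [-4, 3, 0]
D(2):
  [0, ∞, 7]
  [10, 0, -1]
  [-4, 3, 0]
D(3):
  [0, 10, 7]
  [-5, 0, -1]
  [-4, 3, 0]
Key observation: every diagonal entry stays at the unit through all rounds, so no improving cycle exists.
Answer: CONVERGES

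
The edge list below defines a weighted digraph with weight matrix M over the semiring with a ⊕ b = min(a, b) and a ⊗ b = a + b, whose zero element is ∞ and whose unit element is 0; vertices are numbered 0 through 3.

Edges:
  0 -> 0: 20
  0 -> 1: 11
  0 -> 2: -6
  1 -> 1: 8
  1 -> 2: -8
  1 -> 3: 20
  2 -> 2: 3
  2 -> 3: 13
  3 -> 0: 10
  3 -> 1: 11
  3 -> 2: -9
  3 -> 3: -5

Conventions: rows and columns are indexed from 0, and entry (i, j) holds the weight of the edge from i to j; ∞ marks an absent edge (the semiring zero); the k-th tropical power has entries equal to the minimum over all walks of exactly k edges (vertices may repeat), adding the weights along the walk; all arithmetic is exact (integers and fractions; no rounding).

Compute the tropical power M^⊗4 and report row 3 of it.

M^⊗2:
  [40, 19, -3, 7]
  [30, 16, -5, 5]
  [23, 24, 4, 8]
  [5, 6, -14, -10]
M^⊗3:
  [17, 18, -2, 2]
  [15, 16, -4, 0]
  [18, 19, -1, 3]
  [0, 1, -19, -15]
M^⊗4:
  [12, 13, -7, -3]
  [10, 11, -9, -5]
  [13, 14, -6, -2]
  [-5, -4, -24, -20]
Answer: row 3 of M^⊗4 = [-5, -4, -24, -20]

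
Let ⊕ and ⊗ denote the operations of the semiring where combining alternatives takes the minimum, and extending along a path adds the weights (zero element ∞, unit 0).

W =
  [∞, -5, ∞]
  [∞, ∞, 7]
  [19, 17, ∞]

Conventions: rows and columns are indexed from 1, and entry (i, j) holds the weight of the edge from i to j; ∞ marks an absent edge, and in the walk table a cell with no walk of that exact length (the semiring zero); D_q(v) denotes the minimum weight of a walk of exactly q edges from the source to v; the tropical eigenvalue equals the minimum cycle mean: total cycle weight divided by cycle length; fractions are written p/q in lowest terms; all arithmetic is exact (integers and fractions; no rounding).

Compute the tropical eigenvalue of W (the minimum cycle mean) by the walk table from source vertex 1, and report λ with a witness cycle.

q=0: [0, ∞, ∞]
q=1: [∞, -5, ∞]
q=2: [∞, ∞, 2]
q=3: [21, 19, ∞]
Optimal cycle mean attained by: cycle 1->2->3->1, total (-5) + 7 + 19, length 3.
Answer: λ = 7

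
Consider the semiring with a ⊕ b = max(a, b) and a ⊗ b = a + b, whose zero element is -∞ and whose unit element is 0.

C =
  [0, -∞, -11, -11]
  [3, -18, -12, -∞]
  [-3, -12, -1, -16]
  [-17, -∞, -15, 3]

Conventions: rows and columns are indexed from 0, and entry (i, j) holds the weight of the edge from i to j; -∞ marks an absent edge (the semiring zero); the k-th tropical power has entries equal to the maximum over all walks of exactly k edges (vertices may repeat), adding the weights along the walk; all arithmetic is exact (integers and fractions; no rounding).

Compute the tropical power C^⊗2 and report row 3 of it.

C^⊗2:
  [0, -23, -11, -8]
  [3, -24, -8, -8]
  [-3, -13, -2, -13]
  [-14, -27, -12, 6]
Answer: row 3 of C^⊗2 = [-14, -27, -12, 6]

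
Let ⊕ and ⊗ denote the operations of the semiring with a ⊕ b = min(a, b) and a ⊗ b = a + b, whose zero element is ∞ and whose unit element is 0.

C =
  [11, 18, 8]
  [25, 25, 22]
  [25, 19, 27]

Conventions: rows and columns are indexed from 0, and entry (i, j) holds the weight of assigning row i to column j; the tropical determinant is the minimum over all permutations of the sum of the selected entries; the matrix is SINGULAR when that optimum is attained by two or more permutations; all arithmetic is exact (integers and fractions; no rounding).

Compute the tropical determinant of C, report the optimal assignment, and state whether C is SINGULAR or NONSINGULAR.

σ = (0, 1, 2): 11 + 25 + 27 = 63
σ = (0, 2, 1): 11 + 22 + 19 = 52
σ = (1, 0, 2): 18 + 25 + 27 = 70
σ = (1, 2, 0): 18 + 22 + 25 = 65
σ = (2, 0, 1): 8 + 25 + 19 = 52
σ = (2, 1, 0): 8 + 25 + 25 = 58
Optimal value attained by: σ = (0, 2, 1).
Answer: det⊕(C) = 52; verdict: SINGULAR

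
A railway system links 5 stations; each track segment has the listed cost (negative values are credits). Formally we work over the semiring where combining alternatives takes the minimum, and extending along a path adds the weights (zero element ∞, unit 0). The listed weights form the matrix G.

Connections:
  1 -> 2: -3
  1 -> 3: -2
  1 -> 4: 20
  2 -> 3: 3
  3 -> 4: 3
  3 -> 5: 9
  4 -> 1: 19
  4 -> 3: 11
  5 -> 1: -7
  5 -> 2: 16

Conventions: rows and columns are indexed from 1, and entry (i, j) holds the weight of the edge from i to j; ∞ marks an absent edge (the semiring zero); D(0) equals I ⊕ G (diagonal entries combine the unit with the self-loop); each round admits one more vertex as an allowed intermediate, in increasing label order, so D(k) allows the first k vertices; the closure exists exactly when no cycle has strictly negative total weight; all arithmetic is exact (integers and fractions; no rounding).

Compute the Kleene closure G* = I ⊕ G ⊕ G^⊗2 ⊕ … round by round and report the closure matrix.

D(0):
  [0, -3, -2, 20, ∞]
  [∞, 0, 3, ∞, ∞]
  [∞, ∞, 0, 3, 9]
  [19, ∞, 11, 0, ∞]
  [-7, 16, ∞, ∞, 0]
D(1):
  [0, -3, -2, 20, ∞]
  [∞, 0, 3, ∞, ∞]
  [∞, ∞, 0, 3, 9]
  [19, 16, 11, 0, ∞]
  [-7, -10, -9, 13, 0]
D(2):
  [0, -3, -2, 20, ∞]
  [∞, 0, 3, ∞, ∞]
  [∞, ∞, 0, 3, 9]
  [19, 16, 11, 0, ∞]
  [-7, -10, -9, 13, 0]
D(3):
  [0, -3, -2, 1, 7]
  [∞, 0, 3, 6, 12]
  [∞, ∞, 0, 3, 9]
  [19, 16, 11, 0, 20]
  [-7, -10, -9, -6, 0]
D(4):
  [0, -3, -2, 1, 7]
  [25, 0, 3, 6, 12]
  [22, 19, 0, 3, 9]
  [19, 16, 11, 0, 20]
  [-7, -10, -9, -6, 0]
D(5):
  [0, -3, -2, 1, 7]
  [5, 0, 3, 6, 12]
  [2, -1, 0, 3, 9]
  [13, 10, 11, 0, 20]
  [-7, -10, -9, -6, 0]
Answer: G* = [[0, -3, -2, 1, 7], [5, 0, 3, 6, 12], [2, -1, 0, 3, 9], [13, 10, 11, 0, 20], [-7, -10, -9, -6, 0]]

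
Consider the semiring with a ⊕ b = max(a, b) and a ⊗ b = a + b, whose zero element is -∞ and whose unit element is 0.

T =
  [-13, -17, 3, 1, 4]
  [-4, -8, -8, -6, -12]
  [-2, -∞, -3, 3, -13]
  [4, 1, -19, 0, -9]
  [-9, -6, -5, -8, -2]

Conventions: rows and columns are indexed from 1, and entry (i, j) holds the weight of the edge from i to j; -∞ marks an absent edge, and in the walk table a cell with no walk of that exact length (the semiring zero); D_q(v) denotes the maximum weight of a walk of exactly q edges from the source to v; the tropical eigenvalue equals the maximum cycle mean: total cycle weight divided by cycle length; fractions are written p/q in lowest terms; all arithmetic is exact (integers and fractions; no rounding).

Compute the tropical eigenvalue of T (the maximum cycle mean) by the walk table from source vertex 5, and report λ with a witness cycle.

q=0: [-∞, -∞, -∞, -∞, 0]
q=1: [-9, -6, -5, -8, -2]
q=2: [-4, -7, -6, -2, -4]
q=3: [2, -1, -1, -2, 0]
q=4: [2, -1, 5, 3, 6]
q=5: [7, 4, 5, 8, 6]
Optimal cycle mean attained by: cycle 1->3->4->1, total 3 + 3 + 4, length 3.
Answer: λ = 10/3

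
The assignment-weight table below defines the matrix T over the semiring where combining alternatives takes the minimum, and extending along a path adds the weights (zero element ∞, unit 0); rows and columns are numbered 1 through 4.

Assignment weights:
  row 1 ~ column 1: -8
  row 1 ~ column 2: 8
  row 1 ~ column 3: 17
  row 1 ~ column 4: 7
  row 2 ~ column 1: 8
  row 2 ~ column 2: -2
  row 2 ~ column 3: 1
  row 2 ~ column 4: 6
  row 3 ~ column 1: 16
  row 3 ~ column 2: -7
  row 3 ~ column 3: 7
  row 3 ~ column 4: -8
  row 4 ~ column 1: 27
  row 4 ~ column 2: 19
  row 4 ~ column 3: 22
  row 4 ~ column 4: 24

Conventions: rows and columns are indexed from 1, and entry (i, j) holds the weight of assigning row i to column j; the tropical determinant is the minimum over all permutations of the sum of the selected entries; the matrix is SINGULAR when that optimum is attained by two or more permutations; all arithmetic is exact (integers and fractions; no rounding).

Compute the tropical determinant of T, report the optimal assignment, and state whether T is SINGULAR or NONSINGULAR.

σ = (1, 2, 3, 4): (-8) + (-2) + 7 + 24 = 21
σ = (1, 2, 4, 3): (-8) + (-2) + (-8) + 22 = 4
σ = (1, 3, 2, 4): (-8) + 1 + (-7) + 24 = 10
σ = (1, 3, 4, 2): (-8) + 1 + (-8) + 19 = 4
σ = (1, 4, 2, 3): (-8) + 6 + (-7) + 22 = 13
σ = (1, 4, 3, 2): (-8) + 6 + 7 + 19 = 24
σ = (2, 1, 3, 4): 8 + 8 + 7 + 24 = 47
σ = (2, 1, 4, 3): 8 + 8 + (-8) + 22 = 30
σ = (2, 3, 1, 4): 8 + 1 + 16 + 24 = 49
σ = (2, 3, 4, 1): 8 + 1 + (-8) + 27 = 28
σ = (2, 4, 1, 3): 8 + 6 + 16 + 22 = 52
σ = (2, 4, 3, 1): 8 + 6 + 7 + 27 = 48
σ = (3, 1, 2, 4): 17 + 8 + (-7) + 24 = 42
σ = (3, 1, 4, 2): 17 + 8 + (-8) + 19 = 36
σ = (3, 2, 1, 4): 17 + (-2) + 16 + 24 = 55
σ = (3, 2, 4, 1): 17 + (-2) + (-8) + 27 = 34
σ = (3, 4, 1, 2): 17 + 6 + 16 + 19 = 58
σ = (3, 4, 2, 1): 17 + 6 + (-7) + 27 = 43
σ = (4, 1, 2, 3): 7 + 8 + (-7) + 22 = 30
σ = (4, 1, 3, 2): 7 + 8 + 7 + 19 = 41
σ = (4, 2, 1, 3): 7 + (-2) + 16 + 22 = 43
σ = (4, 2, 3, 1): 7 + (-2) + 7 + 27 = 39
σ = (4, 3, 1, 2): 7 + 1 + 16 + 19 = 43
σ = (4, 3, 2, 1): 7 + 1 + (-7) + 27 = 28
Optimal value attained by: σ = (1, 2, 4, 3).
Answer: det⊕(T) = 4; verdict: SINGULAR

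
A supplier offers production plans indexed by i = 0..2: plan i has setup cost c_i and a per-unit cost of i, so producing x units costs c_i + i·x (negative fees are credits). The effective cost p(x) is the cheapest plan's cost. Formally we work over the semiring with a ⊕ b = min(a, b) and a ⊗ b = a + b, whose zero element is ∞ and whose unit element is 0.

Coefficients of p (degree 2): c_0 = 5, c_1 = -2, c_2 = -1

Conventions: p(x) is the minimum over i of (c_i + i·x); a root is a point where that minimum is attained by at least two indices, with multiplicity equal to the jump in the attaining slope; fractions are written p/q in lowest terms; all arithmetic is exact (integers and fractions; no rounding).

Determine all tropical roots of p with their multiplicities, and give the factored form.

hull edge (i=0, c=5) to (i=1, c=-2): slope -7, span 1
hull edge (i=1, c=-2) to (i=2, c=-1): slope 1, span 1
Factored form: p(x) = -1 ⊗ (x ⊕ (-1)) ⊗ (x ⊕ 7)
Answer: roots = -1 (mult 1), 7 (mult 1)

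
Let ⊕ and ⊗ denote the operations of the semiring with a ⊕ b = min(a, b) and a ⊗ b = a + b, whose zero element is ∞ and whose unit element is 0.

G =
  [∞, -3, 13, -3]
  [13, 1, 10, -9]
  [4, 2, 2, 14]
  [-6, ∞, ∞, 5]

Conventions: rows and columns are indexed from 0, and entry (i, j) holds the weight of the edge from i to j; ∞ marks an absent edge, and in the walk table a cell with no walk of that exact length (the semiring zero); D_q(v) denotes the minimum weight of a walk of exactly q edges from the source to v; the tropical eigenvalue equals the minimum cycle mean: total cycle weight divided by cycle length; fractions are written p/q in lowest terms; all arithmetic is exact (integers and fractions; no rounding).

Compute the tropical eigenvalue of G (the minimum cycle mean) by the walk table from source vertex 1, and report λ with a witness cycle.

q=0: [∞, 0, ∞, ∞]
q=1: [13, 1, 10, -9]
q=2: [-15, 2, 11, -8]
q=3: [-14, -18, -2, -18]
q=4: [-24, -17, -8, -27]
Optimal cycle mean attained by: cycle 0->1->3->0, total (-3) + (-9) + (-6), length 3.
Answer: λ = -6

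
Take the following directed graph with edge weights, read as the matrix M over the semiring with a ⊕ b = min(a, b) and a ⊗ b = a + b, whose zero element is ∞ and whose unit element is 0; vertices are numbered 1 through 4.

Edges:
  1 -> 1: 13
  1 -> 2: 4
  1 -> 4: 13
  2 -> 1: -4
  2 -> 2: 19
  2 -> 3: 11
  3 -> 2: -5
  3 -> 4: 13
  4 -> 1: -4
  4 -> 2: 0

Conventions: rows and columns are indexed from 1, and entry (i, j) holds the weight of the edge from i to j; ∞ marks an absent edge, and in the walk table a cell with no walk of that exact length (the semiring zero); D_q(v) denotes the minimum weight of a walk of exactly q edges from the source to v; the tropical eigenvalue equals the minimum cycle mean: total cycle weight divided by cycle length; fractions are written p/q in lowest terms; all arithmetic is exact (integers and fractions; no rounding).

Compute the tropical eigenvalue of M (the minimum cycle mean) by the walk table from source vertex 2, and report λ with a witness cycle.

q=0: [∞, 0, ∞, ∞]
q=1: [-4, 19, 11, ∞]
q=2: [9, 0, 30, 9]
q=3: [-4, 9, 11, 22]
q=4: [5, 0, 20, 9]
Optimal cycle mean attained by: cycle 1->2->1, total 4 + (-4), length 2.
Answer: λ = 0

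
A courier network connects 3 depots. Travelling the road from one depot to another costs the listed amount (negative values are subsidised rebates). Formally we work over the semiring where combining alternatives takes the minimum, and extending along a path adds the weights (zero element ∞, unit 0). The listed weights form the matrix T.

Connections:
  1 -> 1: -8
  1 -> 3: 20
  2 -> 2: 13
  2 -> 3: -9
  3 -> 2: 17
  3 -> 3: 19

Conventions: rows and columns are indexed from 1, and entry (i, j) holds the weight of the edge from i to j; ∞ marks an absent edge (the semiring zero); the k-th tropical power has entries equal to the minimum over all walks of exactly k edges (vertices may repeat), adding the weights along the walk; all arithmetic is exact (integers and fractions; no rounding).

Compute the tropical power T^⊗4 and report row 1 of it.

T^⊗2:
  [-16, 37, 12]
  [∞, 8, 4]
  [∞, 30, 8]
T^⊗3:
  [-24, 29, 4]
  [∞, 21, -1]
  [∞, 25, 21]
T^⊗4:
  [-32, 21, -4]
  [∞, 16, 12]
  [∞, 38, 16]
Answer: row 1 of T^⊗4 = [-32, 21, -4]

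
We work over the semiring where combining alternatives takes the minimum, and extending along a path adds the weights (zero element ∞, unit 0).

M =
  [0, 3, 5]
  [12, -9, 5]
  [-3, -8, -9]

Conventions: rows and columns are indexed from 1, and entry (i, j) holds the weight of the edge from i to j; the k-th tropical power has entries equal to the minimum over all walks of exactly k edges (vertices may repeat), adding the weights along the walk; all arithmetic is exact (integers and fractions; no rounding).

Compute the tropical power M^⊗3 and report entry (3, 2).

M^⊗2:
  [0, -6, -4]
  [2, -18, -4]
  [-12, -17, -18]
M^⊗3:
  [-7, -15, -13]
  [-7, -27, -13]
  [-21, -26, -27]
Key observation: the optimum is the walk 3->2->2->2, with weight (-8) + (-9) + (-9) = -26.
Optimal value attained by: walk 3->2->2->2.
Answer: (M^⊗3)[3][2] = -26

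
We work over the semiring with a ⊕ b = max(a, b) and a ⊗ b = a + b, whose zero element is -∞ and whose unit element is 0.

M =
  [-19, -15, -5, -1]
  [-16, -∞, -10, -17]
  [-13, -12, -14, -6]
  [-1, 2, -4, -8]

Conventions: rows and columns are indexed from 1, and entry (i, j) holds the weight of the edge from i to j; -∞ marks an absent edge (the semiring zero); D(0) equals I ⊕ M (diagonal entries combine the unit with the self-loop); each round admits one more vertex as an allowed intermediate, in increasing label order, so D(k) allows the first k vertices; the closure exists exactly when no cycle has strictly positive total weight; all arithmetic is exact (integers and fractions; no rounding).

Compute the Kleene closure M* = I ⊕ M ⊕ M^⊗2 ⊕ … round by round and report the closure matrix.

D(0):
  [0, -15, -5, -1]
  [-16, 0, -10, -17]
  [-13, -12, 0, -6]
  [-1, 2, -4, 0]
D(1):
  [0, -15, -5, -1]
  [-16, 0, -10, -17]
  [-13, -12, 0, -6]
  [-1, 2, -4, 0]
D(2):
  [0, -15, -5, -1]
  [-16, 0, -10, -17]
  [-13, -12, 0, -6]
  [-1, 2, -4, 0]
D(3):
  [0, -15, -5, -1]
  [-16, 0, -10, -16]
  [-13, -12, 0, -6]
  [-1, 2, -4, 0]
D(4):
  [0, 1, -5, -1]
  [-16, 0, -10, -16]
  [-7, -4, 0, -6]
  [-1, 2, -4, 0]
Answer: M* = [[0, 1, -5, -1], [-16, 0, -10, -16], [-7, -4, 0, -6], [-1, 2, -4, 0]]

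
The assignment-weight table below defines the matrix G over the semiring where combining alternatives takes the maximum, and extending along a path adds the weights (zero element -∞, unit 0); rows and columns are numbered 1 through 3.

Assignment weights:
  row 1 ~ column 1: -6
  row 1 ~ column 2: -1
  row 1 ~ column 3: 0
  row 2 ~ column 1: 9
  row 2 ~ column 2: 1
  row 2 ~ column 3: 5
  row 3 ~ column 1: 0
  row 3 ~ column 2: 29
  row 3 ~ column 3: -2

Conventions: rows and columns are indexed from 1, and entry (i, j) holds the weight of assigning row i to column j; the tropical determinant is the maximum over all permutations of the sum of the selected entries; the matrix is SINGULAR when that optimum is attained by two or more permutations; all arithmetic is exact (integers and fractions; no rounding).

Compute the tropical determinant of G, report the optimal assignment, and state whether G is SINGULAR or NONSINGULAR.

σ = (1, 2, 3): (-6) + 1 + (-2) = -7
σ = (1, 3, 2): (-6) + 5 + 29 = 28
σ = (2, 1, 3): (-1) + 9 + (-2) = 6
σ = (2, 3, 1): (-1) + 5 + 0 = 4
σ = (3, 1, 2): 0 + 9 + 29 = 38
σ = (3, 2, 1): 0 + 1 + 0 = 1
Optimal value attained by: σ = (3, 1, 2).
Answer: det⊕(G) = 38; verdict: NONSINGULAR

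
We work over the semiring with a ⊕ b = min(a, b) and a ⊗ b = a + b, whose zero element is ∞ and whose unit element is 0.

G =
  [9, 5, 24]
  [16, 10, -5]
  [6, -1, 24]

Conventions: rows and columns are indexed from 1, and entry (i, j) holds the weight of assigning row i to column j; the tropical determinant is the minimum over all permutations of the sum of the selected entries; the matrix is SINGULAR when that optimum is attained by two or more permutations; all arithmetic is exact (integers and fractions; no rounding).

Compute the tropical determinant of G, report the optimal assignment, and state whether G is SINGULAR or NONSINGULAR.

σ = (1, 2, 3): 9 + 10 + 24 = 43
σ = (1, 3, 2): 9 + (-5) + (-1) = 3
σ = (2, 1, 3): 5 + 16 + 24 = 45
σ = (2, 3, 1): 5 + (-5) + 6 = 6
σ = (3, 1, 2): 24 + 16 + (-1) = 39
σ = (3, 2, 1): 24 + 10 + 6 = 40
Optimal value attained by: σ = (1, 3, 2).
Answer: det⊕(G) = 3; verdict: NONSINGULAR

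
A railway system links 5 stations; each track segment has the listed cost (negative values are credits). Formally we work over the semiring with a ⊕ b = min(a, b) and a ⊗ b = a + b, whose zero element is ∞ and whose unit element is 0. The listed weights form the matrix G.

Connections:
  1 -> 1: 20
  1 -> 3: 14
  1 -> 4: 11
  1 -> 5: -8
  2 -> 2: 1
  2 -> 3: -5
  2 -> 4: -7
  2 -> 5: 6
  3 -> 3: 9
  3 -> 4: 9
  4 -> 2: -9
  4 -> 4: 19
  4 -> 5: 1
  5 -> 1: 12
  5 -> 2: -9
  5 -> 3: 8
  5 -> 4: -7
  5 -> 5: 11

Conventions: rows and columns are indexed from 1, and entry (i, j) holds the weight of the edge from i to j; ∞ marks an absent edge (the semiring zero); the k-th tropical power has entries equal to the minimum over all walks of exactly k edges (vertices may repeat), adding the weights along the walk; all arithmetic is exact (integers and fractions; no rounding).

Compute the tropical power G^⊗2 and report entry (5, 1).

G^⊗2:
  [4, -17, 0, -15, 3]
  [18, -16, -4, -6, -6]
  [∞, 0, 18, 18, 10]
  [13, -8, -14, -16, -3]
  [23, -16, -14, -16, -6]
Key observation: the optimum is the walk 5->5->1, with weight 11 + 12 = 23.
Optimal value attained by: walk 5->5->1.
Answer: (G^⊗2)[5][1] = 23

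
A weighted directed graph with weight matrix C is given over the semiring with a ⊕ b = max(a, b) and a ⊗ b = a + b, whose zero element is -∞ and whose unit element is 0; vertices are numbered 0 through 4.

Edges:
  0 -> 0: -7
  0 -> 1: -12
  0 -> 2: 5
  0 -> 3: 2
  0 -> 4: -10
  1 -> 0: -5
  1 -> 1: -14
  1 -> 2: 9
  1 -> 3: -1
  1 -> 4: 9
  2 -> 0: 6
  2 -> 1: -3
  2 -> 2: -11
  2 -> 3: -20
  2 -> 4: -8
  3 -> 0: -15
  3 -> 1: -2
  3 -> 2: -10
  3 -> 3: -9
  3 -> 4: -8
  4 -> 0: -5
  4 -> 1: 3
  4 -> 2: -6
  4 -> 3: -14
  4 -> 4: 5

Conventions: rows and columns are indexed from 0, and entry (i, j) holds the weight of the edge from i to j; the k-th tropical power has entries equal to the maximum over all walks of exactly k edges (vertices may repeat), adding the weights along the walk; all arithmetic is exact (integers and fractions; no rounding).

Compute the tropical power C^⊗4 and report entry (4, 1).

C^⊗2:
  [11, 2, -2, -5, -3]
  [15, 12, 3, -3, 14]
  [-1, -5, 11, 8, 6]
  [-4, -5, 7, -3, 7]
  [0, 8, 12, 2, 12]
C^⊗3:
  [4, 0, 16, 13, 11]
  [9, 17, 21, 17, 21]
  [17, 9, 4, 1, 11]
  [13, 10, 4, -2, 12]
  [18, 15, 17, 7, 17]
C^⊗4:
  [22, 14, 9, 6, 16]
  [27, 24, 26, 16, 26]
  [10, 14, 22, 19, 18]
  [10, 15, 19, 15, 19]
  [23, 20, 24, 20, 24]
Key observation: the optimum is the walk 4->1->4->4->1, with weight 3 + 9 + 5 + 3 = 20.
Optimal value attained by: walk 4->1->4->4->1.
Answer: (C^⊗4)[4][1] = 20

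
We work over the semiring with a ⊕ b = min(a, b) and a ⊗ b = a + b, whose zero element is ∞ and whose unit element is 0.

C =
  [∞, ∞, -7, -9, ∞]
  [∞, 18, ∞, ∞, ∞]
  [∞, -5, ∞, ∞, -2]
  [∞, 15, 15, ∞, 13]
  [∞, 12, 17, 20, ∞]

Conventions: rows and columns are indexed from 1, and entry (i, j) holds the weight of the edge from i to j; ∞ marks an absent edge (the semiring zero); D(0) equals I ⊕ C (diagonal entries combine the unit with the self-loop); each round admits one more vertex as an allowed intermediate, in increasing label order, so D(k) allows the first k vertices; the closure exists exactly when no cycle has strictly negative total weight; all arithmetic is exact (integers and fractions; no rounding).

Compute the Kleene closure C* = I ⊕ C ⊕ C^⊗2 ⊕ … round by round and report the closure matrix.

D(0):
  [0, ∞, -7, -9, ∞]
  [∞, 0, ∞, ∞, ∞]
  [∞, -5, 0, ∞, -2]
  [∞, 15, 15, 0, 13]
  [∞, 12, 17, 20, 0]
D(1):
  [0, ∞, -7, -9, ∞]
  [∞, 0, ∞, ∞, ∞]
  [∞, -5, 0, ∞, -2]
  [∞, 15, 15, 0, 13]
  [∞, 12, 17, 20, 0]
D(2):
  [0, ∞, -7, -9, ∞]
  [∞, 0, ∞, ∞, ∞]
  [∞, -5, 0, ∞, -2]
  [∞, 15, 15, 0, 13]
  [∞, 12, 17, 20, 0]
D(3):
  [0, -12, -7, -9, -9]
  [∞, 0, ∞, ∞, ∞]
  [∞, -5, 0, ∞, -2]
  [∞, 10, 15, 0, 13]
  [∞, 12, 17, 20, 0]
D(4):
  [0, -12, -7, -9, -9]
  [∞, 0, ∞, ∞, ∞]
  [∞, -5, 0, ∞, -2]
  [∞, 10, 15, 0, 13]
  [∞, 12, 17, 20, 0]
D(5):
  [0, -12, -7, -9, -9]
  [∞, 0, ∞, ∞, ∞]
  [∞, -5, 0, 18, -2]
  [∞, 10, 15, 0, 13]
  [∞, 12, 17, 20, 0]
Answer: C* = [[0, -12, -7, -9, -9], [∞, 0, ∞, ∞, ∞], [∞, -5, 0, 18, -2], [∞, 10, 15, 0, 13], [∞, 12, 17, 20, 0]]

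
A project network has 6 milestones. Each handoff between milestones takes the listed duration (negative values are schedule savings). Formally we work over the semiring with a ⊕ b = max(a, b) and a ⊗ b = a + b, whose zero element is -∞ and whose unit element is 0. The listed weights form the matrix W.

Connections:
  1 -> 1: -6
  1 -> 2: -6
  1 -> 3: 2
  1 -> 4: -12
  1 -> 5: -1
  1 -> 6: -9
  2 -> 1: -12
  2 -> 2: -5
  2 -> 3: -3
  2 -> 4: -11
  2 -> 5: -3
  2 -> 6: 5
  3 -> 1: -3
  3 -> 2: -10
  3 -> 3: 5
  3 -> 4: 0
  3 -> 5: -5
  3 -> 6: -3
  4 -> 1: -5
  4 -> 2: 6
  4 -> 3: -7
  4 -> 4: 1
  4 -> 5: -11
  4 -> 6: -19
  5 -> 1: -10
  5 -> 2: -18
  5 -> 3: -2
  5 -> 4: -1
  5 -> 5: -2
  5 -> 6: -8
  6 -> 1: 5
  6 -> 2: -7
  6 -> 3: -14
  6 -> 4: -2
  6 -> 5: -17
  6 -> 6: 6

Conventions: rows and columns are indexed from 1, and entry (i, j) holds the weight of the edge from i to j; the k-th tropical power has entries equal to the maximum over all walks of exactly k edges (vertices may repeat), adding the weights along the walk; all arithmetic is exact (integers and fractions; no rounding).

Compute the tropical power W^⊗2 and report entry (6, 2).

W^⊗2:
  [-1, -6, 7, 2, -3, -1]
  [10, -2, 2, 3, -5, 11]
  [2, 6, 10, 5, 0, 3]
  [-4, 7, 3, 2, 3, 11]
  [-3, 5, 3, 0, -4, -2]
  [11, 4, 7, 4, 4, 12]
Key observation: the optimum is the walk 6->4->2, with weight (-2) + 6 = 4.
Optimal value attained by: walk 6->4->2.
Answer: (W^⊗2)[6][2] = 4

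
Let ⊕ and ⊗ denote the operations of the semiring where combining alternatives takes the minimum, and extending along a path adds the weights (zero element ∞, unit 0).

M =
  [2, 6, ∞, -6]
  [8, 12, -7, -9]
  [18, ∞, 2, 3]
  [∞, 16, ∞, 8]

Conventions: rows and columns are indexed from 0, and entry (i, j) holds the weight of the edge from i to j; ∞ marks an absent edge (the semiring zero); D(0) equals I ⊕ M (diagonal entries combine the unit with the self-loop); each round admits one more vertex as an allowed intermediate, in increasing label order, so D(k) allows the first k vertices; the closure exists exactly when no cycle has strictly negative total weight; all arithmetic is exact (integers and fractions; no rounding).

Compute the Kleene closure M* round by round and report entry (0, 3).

D(0):
  [0, 6, ∞, -6]
  [8, 0, -7, -9]
  [18, ∞, 0, 3]
  [∞, 16, ∞, 0]
D(1):
  [0, 6, ∞, -6]
  [8, 0, -7, -9]
  [18, 24, 0, 3]
  [∞, 16, ∞, 0]
D(2):
  [0, 6, -1, -6]
  [8, 0, -7, -9]
  [18, 24, 0, 3]
  [24, 16, 9, 0]
D(3):
  [0, 6, -1, -6]
  [8, 0, -7, -9]
  [18, 24, 0, 3]
  [24, 16, 9, 0]
D(4):
  [0, 6, -1, -6]
  [8, 0, -7, -9]
  [18, 19, 0, 3]
  [24, 16, 9, 0]
Answer: M*[0][3] = -6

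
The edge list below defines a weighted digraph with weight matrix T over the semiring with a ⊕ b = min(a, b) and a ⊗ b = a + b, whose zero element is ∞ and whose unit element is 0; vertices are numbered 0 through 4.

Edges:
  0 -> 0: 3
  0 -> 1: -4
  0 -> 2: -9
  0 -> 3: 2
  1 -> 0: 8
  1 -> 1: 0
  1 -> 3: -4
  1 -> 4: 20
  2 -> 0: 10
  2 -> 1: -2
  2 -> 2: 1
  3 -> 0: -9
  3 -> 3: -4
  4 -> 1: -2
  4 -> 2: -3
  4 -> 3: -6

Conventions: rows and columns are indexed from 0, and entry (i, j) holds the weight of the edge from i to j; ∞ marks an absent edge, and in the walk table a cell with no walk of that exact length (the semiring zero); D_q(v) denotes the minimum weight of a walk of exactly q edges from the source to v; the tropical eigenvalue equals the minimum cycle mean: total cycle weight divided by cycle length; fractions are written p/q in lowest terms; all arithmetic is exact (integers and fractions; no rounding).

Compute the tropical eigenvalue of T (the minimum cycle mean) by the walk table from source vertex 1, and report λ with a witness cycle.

q=0: [∞, 0, ∞, ∞, ∞]
q=1: [8, 0, ∞, -4, 20]
q=2: [-13, 0, -1, -8, 20]
q=3: [-17, -17, -22, -12, 20]
q=4: [-21, -24, -26, -21, 3]
q=5: [-30, -28, -30, -28, -4]
Optimal cycle mean attained by: cycle 0->2->1->3->0, total (-9) + (-2) + (-4) + (-9), length 4.
Answer: λ = -6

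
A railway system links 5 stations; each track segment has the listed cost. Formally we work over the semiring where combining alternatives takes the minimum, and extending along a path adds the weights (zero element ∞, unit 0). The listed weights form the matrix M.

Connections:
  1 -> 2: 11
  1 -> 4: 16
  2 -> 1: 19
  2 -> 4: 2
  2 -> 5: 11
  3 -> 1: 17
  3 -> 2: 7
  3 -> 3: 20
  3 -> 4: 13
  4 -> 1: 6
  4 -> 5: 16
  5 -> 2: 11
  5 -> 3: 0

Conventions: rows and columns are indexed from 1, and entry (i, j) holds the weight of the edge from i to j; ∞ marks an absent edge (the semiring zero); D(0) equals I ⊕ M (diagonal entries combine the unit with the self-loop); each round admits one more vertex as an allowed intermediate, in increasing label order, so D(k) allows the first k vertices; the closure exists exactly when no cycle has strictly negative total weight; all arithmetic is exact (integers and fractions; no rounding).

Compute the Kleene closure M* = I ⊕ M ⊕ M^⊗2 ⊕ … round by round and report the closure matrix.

D(0):
  [0, 11, ∞, 16, ∞]
  [19, 0, ∞, 2, 11]
  [17, 7, 0, 13, ∞]
  [6, ∞, ∞, 0, 16]
  [∞, 11, 0, ∞, 0]
D(1):
  [0, 11, ∞, 16, ∞]
  [19, 0, ∞, 2, 11]
  [17, 7, 0, 13, ∞]
  [6, 17, ∞, 0, 16]
  [∞, 11, 0, ∞, 0]
D(2):
  [0, 11, ∞, 13, 22]
  [19, 0, ∞, 2, 11]
  [17, 7, 0, 9, 18]
  [6, 17, ∞, 0, 16]
  [30, 11, 0, 13, 0]
D(3):
  [0, 11, ∞, 13, 22]
  [19, 0, ∞, 2, 11]
  [17, 7, 0, 9, 18]
  [6, 17, ∞, 0, 16]
  [17, 7, 0, 9, 0]
D(4):
  [0, 11, ∞, 13, 22]
  [8, 0, ∞, 2, 11]
  [15, 7, 0, 9, 18]
  [6, 17, ∞, 0, 16]
  [15, 7, 0, 9, 0]
D(5):
  [0, 11, 22, 13, 22]
  [8, 0, 11, 2, 11]
  [15, 7, 0, 9, 18]
  [6, 17, 16, 0, 16]
  [15, 7, 0, 9, 0]
Answer: M* = [[0, 11, 22, 13, 22], [8, 0, 11, 2, 11], [15, 7, 0, 9, 18], [6, 17, 16, 0, 16], [15, 7, 0, 9, 0]]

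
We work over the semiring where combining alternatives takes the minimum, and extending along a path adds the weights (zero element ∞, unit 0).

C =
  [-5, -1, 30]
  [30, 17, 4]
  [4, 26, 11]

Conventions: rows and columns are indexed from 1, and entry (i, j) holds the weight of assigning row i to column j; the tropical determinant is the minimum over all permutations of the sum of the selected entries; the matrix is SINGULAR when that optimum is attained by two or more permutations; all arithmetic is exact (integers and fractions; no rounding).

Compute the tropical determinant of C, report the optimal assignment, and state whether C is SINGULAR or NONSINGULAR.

σ = (1, 2, 3): (-5) + 17 + 11 = 23
σ = (1, 3, 2): (-5) + 4 + 26 = 25
σ = (2, 1, 3): (-1) + 30 + 11 = 40
σ = (2, 3, 1): (-1) + 4 + 4 = 7
σ = (3, 1, 2): 30 + 30 + 26 = 86
σ = (3, 2, 1): 30 + 17 + 4 = 51
Optimal value attained by: σ = (2, 3, 1).
Answer: det⊕(C) = 7; verdict: NONSINGULAR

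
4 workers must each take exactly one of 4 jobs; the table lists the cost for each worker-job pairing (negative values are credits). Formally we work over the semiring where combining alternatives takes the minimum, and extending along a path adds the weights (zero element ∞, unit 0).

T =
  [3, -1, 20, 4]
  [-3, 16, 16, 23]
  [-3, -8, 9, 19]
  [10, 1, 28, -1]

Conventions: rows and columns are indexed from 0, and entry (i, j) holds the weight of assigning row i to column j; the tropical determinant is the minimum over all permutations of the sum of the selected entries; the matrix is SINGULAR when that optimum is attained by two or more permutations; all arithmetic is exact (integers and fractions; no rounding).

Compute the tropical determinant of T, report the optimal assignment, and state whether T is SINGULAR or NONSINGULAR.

σ = (0, 1, 2, 3): 3 + 16 + 9 + (-1) = 27
σ = (0, 1, 3, 2): 3 + 16 + 19 + 28 = 66
σ = (0, 2, 1, 3): 3 + 16 + (-8) + (-1) = 10
σ = (0, 2, 3, 1): 3 + 16 + 19 + 1 = 39
σ = (0, 3, 1, 2): 3 + 23 + (-8) + 28 = 46
σ = (0, 3, 2, 1): 3 + 23 + 9 + 1 = 36
σ = (1, 0, 2, 3): (-1) + (-3) + 9 + (-1) = 4
σ = (1, 0, 3, 2): (-1) + (-3) + 19 + 28 = 43
σ = (1, 2, 0, 3): (-1) + 16 + (-3) + (-1) = 11
σ = (1, 2, 3, 0): (-1) + 16 + 19 + 10 = 44
σ = (1, 3, 0, 2): (-1) + 23 + (-3) + 28 = 47
σ = (1, 3, 2, 0): (-1) + 23 + 9 + 10 = 41
σ = (2, 0, 1, 3): 20 + (-3) + (-8) + (-1) = 8
σ = (2, 0, 3, 1): 20 + (-3) + 19 + 1 = 37
σ = (2, 1, 0, 3): 20 + 16 + (-3) + (-1) = 32
σ = (2, 1, 3, 0): 20 + 16 + 19 + 10 = 65
σ = (2, 3, 0, 1): 20 + 23 + (-3) + 1 = 41
σ = (2, 3, 1, 0): 20 + 23 + (-8) + 10 = 45
σ = (3, 0, 1, 2): 4 + (-3) + (-8) + 28 = 21
σ = (3, 0, 2, 1): 4 + (-3) + 9 + 1 = 11
σ = (3, 1, 0, 2): 4 + 16 + (-3) + 28 = 45
σ = (3, 1, 2, 0): 4 + 16 + 9 + 10 = 39
σ = (3, 2, 0, 1): 4 + 16 + (-3) + 1 = 18
σ = (3, 2, 1, 0): 4 + 16 + (-8) + 10 = 22
Optimal value attained by: σ = (1, 0, 2, 3).
Answer: det⊕(T) = 4; verdict: NONSINGULAR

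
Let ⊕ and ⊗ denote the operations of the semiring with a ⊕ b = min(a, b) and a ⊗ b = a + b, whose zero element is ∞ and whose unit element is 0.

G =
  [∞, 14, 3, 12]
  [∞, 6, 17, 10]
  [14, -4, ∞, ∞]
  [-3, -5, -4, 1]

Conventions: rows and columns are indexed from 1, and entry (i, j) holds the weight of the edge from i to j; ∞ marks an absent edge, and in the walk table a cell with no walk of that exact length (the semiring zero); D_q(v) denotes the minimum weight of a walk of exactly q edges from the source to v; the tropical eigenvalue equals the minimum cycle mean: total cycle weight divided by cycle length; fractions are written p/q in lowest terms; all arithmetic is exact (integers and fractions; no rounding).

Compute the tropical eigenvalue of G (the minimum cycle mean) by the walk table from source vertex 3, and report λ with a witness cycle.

q=0: [∞, ∞, 0, ∞]
q=1: [14, -4, ∞, ∞]
q=2: [∞, 2, 13, 6]
q=3: [3, 1, 2, 7]
q=4: [4, -2, 3, 8]
Optimal cycle mean attained by: cycle 2->4->3->2, total 10 + (-4) + (-4), length 3.
Answer: λ = 2/3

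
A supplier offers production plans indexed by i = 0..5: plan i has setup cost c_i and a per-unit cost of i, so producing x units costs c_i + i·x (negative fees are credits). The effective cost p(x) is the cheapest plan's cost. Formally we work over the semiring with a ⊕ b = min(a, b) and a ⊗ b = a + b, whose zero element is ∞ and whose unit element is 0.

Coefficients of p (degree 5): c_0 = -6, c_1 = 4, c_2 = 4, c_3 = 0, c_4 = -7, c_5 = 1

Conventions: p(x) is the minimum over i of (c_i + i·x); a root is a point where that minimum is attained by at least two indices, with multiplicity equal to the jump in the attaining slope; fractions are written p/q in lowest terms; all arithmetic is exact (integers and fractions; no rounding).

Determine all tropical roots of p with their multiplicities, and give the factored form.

hull edge (i=0, c=-6) to (i=4, c=-7): slope -1/4, span 4
hull edge (i=4, c=-7) to (i=5, c=1): slope 8, span 1
Factored form: p(x) = 1 ⊗ (x ⊕ (-8)) ⊗ (x ⊕ 1/4) ⊗ (x ⊕ 1/4) ⊗ (x ⊕ 1/4) ⊗ (x ⊕ 1/4)
Answer: roots = -8 (mult 1), 1/4 (mult 4)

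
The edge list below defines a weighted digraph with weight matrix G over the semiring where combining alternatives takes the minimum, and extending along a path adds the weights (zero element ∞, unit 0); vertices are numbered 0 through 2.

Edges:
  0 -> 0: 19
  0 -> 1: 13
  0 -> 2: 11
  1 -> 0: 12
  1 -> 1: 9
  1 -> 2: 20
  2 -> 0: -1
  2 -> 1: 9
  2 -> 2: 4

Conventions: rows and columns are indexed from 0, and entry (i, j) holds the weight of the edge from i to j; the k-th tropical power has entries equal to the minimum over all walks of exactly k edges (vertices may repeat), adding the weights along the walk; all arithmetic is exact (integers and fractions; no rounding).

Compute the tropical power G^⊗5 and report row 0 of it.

G^⊗2:
  [10, 20, 15]
  [19, 18, 23]
  [3, 12, 8]
G^⊗3:
  [14, 23, 19]
  [22, 27, 27]
  [7, 16, 12]
G^⊗4:
  [18, 27, 23]
  [26, 35, 31]
  [11, 20, 16]
G^⊗5:
  [22, 31, 27]
  [30, 39, 35]
  [15, 24, 20]
Answer: row 0 of G^⊗5 = [22, 31, 27]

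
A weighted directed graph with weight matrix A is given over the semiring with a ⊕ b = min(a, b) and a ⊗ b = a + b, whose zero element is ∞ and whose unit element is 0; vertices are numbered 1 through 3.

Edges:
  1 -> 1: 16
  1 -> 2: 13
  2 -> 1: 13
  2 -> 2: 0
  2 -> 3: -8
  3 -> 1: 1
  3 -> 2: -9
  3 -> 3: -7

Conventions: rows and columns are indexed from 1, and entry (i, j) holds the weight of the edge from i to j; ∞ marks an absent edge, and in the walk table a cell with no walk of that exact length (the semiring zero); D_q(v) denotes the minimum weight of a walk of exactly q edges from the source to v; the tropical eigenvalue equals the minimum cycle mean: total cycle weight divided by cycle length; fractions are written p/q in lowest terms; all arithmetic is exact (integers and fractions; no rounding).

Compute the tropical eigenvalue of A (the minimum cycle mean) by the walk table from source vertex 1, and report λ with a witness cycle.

q=0: [0, ∞, ∞]
q=1: [16, 13, ∞]
q=2: [26, 13, 5]
q=3: [6, -4, -2]
Optimal cycle mean attained by: cycle 2->3->2, total (-8) + (-9), length 2.
Answer: λ = -17/2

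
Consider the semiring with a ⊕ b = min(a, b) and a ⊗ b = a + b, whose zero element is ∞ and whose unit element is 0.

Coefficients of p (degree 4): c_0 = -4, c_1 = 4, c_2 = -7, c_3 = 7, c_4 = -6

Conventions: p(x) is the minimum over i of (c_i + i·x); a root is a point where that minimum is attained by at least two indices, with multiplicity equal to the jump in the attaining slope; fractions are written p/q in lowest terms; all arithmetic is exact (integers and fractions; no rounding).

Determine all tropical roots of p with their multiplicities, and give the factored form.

hull edge (i=0, c=-4) to (i=2, c=-7): slope -3/2, span 2
hull edge (i=2, c=-7) to (i=4, c=-6): slope 1/2, span 2
Factored form: p(x) = -6 ⊗ (x ⊕ (-1/2)) ⊗ (x ⊕ (-1/2)) ⊗ (x ⊕ 3/2) ⊗ (x ⊕ 3/2)
Answer: roots = -1/2 (mult 2), 3/2 (mult 2)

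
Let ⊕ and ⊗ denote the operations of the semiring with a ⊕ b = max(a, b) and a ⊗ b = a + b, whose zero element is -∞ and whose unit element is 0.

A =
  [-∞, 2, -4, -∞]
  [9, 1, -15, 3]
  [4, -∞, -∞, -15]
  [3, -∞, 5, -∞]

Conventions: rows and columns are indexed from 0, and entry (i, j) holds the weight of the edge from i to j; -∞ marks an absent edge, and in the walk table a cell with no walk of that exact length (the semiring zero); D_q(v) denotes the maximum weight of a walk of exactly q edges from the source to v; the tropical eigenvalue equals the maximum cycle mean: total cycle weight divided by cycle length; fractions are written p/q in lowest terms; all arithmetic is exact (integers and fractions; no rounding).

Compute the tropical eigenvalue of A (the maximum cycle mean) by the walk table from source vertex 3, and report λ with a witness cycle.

q=0: [-∞, -∞, -∞, 0]
q=1: [3, -∞, 5, -∞]
q=2: [9, 5, -1, -10]
q=3: [14, 11, 5, 8]
q=4: [20, 16, 13, 14]
Optimal cycle mean attained by: cycle 0->1->0, total 2 + 9, length 2.
Answer: λ = 11/2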